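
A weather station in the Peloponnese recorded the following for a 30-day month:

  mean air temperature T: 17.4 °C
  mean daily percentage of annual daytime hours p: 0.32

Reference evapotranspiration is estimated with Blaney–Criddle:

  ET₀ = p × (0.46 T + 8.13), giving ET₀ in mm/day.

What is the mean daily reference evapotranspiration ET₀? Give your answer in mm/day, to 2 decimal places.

5.16 mm/day

ET₀ = 0.32 × (0.46 × 17.4 + 8.13) = 0.32 × 16.134 = 5.1629 mm/d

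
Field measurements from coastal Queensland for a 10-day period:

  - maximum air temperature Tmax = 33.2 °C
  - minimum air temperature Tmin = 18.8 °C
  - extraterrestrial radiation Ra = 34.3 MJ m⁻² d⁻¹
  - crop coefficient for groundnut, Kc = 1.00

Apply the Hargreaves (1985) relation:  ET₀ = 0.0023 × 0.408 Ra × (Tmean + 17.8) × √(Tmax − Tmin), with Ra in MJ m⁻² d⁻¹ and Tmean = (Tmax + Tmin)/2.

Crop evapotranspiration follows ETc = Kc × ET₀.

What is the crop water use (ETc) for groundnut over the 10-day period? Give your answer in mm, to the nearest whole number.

53 mm

Tmean = (33.2 + 18.8)/2 = 26.00 °C
0.408 Ra = 0.408 × 34.3 = 13.9944 mm/d equivalent
ET₀ = 0.0023 × 13.9944 × (26.00 + 17.8) × √14.4 = 0.0023 × 13.9944 × 43.80 × 3.7947 = 5.3498 mm/d
ETc = Kc × ET₀ = 1.00 × 5.3498 = 5.3498 mm/d
Over 10 days: 5.3498 × 10 = 53.498 mm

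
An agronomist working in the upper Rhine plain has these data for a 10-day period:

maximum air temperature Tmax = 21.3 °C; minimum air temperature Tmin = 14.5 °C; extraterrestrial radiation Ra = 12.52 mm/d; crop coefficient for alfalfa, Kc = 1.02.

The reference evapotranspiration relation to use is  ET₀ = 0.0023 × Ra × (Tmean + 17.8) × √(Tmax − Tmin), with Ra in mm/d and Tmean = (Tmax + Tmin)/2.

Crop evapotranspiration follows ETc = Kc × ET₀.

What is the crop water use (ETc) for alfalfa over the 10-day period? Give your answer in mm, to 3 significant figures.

Tmean = (21.3 + 14.5)/2 = 17.90 °C
ET₀ = 0.0023 × 12.52 × (17.90 + 17.8) × √6.8 = 0.0023 × 12.52 × 35.70 × 2.6077 = 2.6808 mm/d
ETc = Kc × ET₀ = 1.02 × 2.6808 = 2.7344 mm/d
Over 10 days: 2.7344 × 10 = 27.344 mm

27.3 mm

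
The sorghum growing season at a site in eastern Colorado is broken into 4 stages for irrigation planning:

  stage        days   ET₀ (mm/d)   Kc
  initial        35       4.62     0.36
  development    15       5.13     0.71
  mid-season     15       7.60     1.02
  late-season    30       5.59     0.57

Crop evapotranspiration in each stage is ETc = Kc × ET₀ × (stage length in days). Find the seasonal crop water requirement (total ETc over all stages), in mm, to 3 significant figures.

325 mm

initial: 0.36 × 4.62 × 35 = 58.21 mm
development: 0.71 × 5.13 × 15 = 54.63 mm
mid-season: 1.02 × 7.60 × 15 = 116.28 mm
late-season: 0.57 × 5.59 × 30 = 95.59 mm
Seasonal total = 324.71 mm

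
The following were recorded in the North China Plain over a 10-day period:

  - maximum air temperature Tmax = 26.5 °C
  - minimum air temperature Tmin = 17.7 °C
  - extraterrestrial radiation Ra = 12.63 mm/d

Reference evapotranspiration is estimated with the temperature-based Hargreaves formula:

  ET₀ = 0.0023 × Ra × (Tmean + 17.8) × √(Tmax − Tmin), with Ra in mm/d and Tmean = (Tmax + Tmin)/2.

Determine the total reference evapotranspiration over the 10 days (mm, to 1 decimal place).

Tmean = (26.5 + 17.7)/2 = 22.10 °C
ET₀ = 0.0023 × 12.63 × (22.10 + 17.8) × √8.8 = 0.0023 × 12.63 × 39.90 × 2.9665 = 3.4383 mm/d
Over 10 days: 3.4383 × 10 = 34.383 mm

34.4 mm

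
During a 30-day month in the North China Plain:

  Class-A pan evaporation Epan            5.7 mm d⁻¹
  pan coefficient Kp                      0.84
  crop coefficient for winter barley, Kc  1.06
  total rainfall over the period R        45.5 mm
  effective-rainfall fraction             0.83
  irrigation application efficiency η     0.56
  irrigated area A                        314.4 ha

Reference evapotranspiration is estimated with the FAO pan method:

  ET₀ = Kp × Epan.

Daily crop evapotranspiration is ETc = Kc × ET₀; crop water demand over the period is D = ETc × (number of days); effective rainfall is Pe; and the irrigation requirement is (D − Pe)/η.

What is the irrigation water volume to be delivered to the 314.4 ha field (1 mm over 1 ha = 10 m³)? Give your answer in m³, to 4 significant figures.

ET₀ = 0.84 × 5.7 = 4.7880 mm/d
ETc = Kc × ET₀ = 1.06 × 4.7880 = 5.0753 mm/d
Crop demand D = ETc × 30 d = 5.0753 × 30 = 152.259 mm
Pe = 0.83 × 45.5 = 37.765 mm
D − Pe = 152.259 − 37.765 = 114.494 mm
Gross irrigation = 114.494 / 0.56 = 204.454 mm
Volume = 204.454 mm × 314.4 ha × 10 = 642803.4 m³

642800 m³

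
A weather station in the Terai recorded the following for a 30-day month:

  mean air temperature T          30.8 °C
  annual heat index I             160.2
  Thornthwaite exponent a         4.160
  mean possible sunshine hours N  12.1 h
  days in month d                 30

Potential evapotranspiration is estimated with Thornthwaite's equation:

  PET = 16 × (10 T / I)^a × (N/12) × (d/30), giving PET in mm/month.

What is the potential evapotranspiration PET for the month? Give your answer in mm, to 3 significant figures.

10T/I = 10 × 30.8 / 160.2 = 1.9226
(10T/I)^a = 1.9226^4.160 = 15.1697
Uncorrected PET = 16 × 15.1697 = 242.715 mm
Correction = (N/12)(d/30) = (12.1/12)(30/30) = 1.0083
PET = 242.715 × 1.0083 = 244.730 mm/month

245 mm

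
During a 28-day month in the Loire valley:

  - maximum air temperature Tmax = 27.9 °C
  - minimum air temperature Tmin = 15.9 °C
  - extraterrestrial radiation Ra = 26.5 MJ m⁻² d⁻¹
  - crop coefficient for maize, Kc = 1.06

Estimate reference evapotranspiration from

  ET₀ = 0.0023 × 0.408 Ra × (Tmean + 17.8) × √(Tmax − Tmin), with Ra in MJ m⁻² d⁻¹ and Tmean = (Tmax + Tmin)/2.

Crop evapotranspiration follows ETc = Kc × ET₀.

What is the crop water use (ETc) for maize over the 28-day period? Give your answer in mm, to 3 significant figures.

Tmean = (27.9 + 15.9)/2 = 21.90 °C
0.408 Ra = 0.408 × 26.5 = 10.8120 mm/d equivalent
ET₀ = 0.0023 × 10.8120 × (21.90 + 17.8) × √12.0 = 0.0023 × 10.8120 × 39.70 × 3.4641 = 3.4199 mm/d
ETc = Kc × ET₀ = 1.06 × 3.4199 = 3.6251 mm/d
Over 28 days: 3.6251 × 28 = 101.503 mm

102 mm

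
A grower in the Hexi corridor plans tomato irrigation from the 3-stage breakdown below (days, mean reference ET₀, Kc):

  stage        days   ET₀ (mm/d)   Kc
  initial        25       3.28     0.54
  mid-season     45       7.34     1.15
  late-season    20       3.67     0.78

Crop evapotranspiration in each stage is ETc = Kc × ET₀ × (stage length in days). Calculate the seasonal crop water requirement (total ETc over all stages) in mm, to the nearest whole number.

481 mm

initial: 0.54 × 3.28 × 25 = 44.28 mm
mid-season: 1.15 × 7.34 × 45 = 379.85 mm
late-season: 0.78 × 3.67 × 20 = 57.25 mm
Seasonal total = 481.38 mm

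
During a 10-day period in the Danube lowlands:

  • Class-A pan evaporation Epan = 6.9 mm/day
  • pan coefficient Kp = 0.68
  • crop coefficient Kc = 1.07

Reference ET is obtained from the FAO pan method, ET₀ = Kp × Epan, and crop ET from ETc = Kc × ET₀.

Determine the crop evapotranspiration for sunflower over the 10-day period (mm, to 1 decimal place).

ET₀ = 0.68 × 6.9 = 4.6920 mm/d
ETc = Kc × ET₀ = 1.07 × 4.6920 = 5.0204 mm/d
Over 10 days: 5.0204 × 10 = 50.204 mm

50.2 mm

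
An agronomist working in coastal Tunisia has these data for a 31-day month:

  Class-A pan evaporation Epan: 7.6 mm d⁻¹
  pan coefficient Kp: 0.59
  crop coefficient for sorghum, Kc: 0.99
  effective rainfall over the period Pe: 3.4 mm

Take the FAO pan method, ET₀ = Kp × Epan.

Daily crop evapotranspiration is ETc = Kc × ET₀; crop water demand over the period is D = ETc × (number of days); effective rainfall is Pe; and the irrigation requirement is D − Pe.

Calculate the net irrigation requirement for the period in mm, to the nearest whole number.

ET₀ = 0.59 × 7.6 = 4.4840 mm/d
ETc = Kc × ET₀ = 0.99 × 4.4840 = 4.4392 mm/d
Crop demand D = ETc × 31 d = 4.4392 × 31 = 137.615 mm
D − Pe = 137.615 − 3.4 = 134.215 mm

134 mm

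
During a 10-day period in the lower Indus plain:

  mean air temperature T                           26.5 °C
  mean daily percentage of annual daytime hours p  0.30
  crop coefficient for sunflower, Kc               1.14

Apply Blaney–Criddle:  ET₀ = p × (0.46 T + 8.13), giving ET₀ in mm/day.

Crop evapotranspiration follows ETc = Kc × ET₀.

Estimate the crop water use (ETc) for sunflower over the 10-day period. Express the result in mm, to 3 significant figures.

69.5 mm

ET₀ = 0.30 × (0.46 × 26.5 + 8.13) = 0.30 × 20.320 = 6.0960 mm/d
ETc = Kc × ET₀ = 1.14 × 6.0960 = 6.9494 mm/d
Over 10 days: 6.9494 × 10 = 69.494 mm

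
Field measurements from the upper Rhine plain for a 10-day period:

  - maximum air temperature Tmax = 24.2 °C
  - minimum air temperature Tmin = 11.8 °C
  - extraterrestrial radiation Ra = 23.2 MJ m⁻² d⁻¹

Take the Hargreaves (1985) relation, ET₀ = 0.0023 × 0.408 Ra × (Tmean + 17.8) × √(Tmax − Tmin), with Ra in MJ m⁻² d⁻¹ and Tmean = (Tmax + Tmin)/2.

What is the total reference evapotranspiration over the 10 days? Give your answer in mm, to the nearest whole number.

Tmean = (24.2 + 11.8)/2 = 18.00 °C
0.408 Ra = 0.408 × 23.2 = 9.4656 mm/d equivalent
ET₀ = 0.0023 × 9.4656 × (18.00 + 17.8) × √12.4 = 0.0023 × 9.4656 × 35.80 × 3.5214 = 2.7446 mm/d
Over 10 days: 2.7446 × 10 = 27.446 mm

27 mm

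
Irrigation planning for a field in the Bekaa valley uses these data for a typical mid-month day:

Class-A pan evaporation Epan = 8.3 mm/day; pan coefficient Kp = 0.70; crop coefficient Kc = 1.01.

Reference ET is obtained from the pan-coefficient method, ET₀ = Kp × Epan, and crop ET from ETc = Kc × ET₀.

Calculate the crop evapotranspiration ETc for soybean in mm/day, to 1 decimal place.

ET₀ = 0.70 × 8.3 = 5.8100 mm/d
ETc = Kc × ET₀ = 1.01 × 5.8100 = 5.8681 mm/d

5.9 mm/day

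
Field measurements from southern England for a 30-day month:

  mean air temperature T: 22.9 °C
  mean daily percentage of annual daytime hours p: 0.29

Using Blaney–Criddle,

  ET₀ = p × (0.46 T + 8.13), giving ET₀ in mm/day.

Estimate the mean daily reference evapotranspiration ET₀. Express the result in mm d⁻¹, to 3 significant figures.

ET₀ = 0.29 × (0.46 × 22.9 + 8.13) = 0.29 × 18.664 = 5.4126 mm/d

5.41 mm d⁻¹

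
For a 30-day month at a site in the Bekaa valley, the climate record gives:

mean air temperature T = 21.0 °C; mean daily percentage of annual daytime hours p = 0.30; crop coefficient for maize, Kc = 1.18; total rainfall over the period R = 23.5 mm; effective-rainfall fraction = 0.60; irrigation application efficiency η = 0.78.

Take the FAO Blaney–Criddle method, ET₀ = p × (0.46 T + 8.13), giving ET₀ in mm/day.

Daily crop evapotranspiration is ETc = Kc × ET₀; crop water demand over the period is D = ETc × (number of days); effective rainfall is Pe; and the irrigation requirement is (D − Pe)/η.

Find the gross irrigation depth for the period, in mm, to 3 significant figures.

224 mm

ET₀ = 0.30 × (0.46 × 21.0 + 8.13) = 0.30 × 17.790 = 5.3370 mm/d
ETc = Kc × ET₀ = 1.18 × 5.3370 = 6.2977 mm/d
Crop demand D = ETc × 30 d = 6.2977 × 30 = 188.931 mm
Pe = 0.60 × 23.5 = 14.100 mm
D − Pe = 188.931 − 14.100 = 174.831 mm
Gross irrigation = 174.831 / 0.78 = 224.142 mm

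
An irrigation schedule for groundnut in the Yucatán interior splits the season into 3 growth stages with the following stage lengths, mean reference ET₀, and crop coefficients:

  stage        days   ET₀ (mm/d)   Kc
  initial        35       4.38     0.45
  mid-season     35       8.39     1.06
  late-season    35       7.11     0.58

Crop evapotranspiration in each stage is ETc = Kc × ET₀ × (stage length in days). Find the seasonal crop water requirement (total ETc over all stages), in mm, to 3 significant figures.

525 mm

initial: 0.45 × 4.38 × 35 = 68.99 mm
mid-season: 1.06 × 8.39 × 35 = 311.27 mm
late-season: 0.58 × 7.11 × 35 = 144.33 mm
Seasonal total = 524.59 mm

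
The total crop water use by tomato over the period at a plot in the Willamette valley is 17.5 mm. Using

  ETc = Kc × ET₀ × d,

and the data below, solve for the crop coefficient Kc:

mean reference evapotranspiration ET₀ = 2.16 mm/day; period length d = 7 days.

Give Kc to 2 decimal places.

ETc = Kc × ET₀ × d  ⇒  Kc = ETc / (ET₀ × d)
Kc = 17.5 / (2.16 × 7) = 17.5 / 15.12 = 1.1574

1.16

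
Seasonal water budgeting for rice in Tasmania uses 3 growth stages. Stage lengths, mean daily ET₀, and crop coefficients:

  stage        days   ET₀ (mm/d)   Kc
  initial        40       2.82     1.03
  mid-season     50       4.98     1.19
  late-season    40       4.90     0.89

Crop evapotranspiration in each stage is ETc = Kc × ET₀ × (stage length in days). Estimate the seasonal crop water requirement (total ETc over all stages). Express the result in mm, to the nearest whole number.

587 mm

initial: 1.03 × 2.82 × 40 = 116.18 mm
mid-season: 1.19 × 4.98 × 50 = 296.31 mm
late-season: 0.89 × 4.90 × 40 = 174.44 mm
Seasonal total = 586.93 mm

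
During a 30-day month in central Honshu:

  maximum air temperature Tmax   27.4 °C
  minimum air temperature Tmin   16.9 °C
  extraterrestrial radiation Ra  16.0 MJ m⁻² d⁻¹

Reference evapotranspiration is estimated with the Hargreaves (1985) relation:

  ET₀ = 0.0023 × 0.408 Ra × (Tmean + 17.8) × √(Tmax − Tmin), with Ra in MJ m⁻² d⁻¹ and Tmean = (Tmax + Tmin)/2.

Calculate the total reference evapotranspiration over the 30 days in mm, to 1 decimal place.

58.3 mm

Tmean = (27.4 + 16.9)/2 = 22.15 °C
0.408 Ra = 0.408 × 16.0 = 6.5280 mm/d equivalent
ET₀ = 0.0023 × 6.5280 × (22.15 + 17.8) × √10.5 = 0.0023 × 6.5280 × 39.95 × 3.2404 = 1.9437 mm/d
Over 30 days: 1.9437 × 30 = 58.311 mm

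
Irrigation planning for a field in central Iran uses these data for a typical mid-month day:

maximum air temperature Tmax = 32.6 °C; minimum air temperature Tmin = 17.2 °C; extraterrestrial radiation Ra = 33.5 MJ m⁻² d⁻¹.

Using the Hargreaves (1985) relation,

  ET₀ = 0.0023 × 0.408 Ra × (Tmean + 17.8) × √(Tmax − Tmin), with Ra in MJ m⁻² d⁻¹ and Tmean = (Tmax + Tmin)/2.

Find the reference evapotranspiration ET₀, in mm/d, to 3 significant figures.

5.27 mm/d

Tmean = (32.6 + 17.2)/2 = 24.90 °C
0.408 Ra = 0.408 × 33.5 = 13.6680 mm/d equivalent
ET₀ = 0.0023 × 13.6680 × (24.90 + 17.8) × √15.4 = 0.0023 × 13.6680 × 42.70 × 3.9243 = 5.2677 mm/d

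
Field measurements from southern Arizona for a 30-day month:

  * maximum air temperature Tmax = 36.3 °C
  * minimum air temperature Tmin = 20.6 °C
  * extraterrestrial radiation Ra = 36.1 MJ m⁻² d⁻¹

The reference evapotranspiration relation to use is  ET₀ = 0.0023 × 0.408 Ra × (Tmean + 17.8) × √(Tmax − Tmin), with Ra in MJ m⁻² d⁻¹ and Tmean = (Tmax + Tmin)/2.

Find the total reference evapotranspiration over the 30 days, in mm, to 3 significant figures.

186 mm

Tmean = (36.3 + 20.6)/2 = 28.45 °C
0.408 Ra = 0.408 × 36.1 = 14.7288 mm/d equivalent
ET₀ = 0.0023 × 14.7288 × (28.45 + 17.8) × √15.7 = 0.0023 × 14.7288 × 46.25 × 3.9623 = 6.2080 mm/d
Over 30 days: 6.2080 × 30 = 186.240 mm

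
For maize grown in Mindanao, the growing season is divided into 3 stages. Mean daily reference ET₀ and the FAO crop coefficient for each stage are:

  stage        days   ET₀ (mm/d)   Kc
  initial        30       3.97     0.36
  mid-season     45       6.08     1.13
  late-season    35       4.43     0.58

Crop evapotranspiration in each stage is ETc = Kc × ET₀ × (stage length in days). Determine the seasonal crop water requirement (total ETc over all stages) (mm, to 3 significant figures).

442 mm

initial: 0.36 × 3.97 × 30 = 42.88 mm
mid-season: 1.13 × 6.08 × 45 = 309.17 mm
late-season: 0.58 × 4.43 × 35 = 89.93 mm
Seasonal total = 441.98 mm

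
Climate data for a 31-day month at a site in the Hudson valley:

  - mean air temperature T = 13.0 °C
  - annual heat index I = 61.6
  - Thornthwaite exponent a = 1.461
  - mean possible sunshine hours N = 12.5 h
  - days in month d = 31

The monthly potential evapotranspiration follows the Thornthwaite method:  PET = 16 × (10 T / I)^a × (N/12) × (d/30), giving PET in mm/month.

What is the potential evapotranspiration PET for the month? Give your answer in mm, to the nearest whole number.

10T/I = 10 × 13.0 / 61.6 = 2.1104
(10T/I)^a = 2.1104^1.461 = 2.9778
Uncorrected PET = 16 × 2.9778 = 47.645 mm
Correction = (N/12)(d/30) = (12.5/12)(31/30) = 1.0764
PET = 47.645 × 1.0764 = 51.285 mm/month

51 mm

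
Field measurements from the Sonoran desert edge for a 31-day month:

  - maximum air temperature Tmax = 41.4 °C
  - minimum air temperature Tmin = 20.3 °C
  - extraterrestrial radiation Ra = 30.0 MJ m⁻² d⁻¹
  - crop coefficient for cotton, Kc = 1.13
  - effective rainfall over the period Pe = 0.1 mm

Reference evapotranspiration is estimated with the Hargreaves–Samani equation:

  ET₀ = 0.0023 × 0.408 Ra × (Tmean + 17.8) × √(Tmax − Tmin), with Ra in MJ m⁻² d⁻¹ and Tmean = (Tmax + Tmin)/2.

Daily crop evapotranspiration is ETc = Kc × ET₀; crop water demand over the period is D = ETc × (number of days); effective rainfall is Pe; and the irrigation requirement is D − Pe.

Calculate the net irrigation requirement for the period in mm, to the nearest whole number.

220 mm

Tmean = (41.4 + 20.3)/2 = 30.85 °C
0.408 Ra = 0.408 × 30.0 = 12.2400 mm/d equivalent
ET₀ = 0.0023 × 12.2400 × (30.85 + 17.8) × √21.1 = 0.0023 × 12.2400 × 48.65 × 4.5935 = 6.2912 mm/d
ETc = Kc × ET₀ = 1.13 × 6.2912 = 7.1091 mm/d
Crop demand D = ETc × 31 d = 7.1091 × 31 = 220.382 mm
D − Pe = 220.382 − 0.1 = 220.282 mm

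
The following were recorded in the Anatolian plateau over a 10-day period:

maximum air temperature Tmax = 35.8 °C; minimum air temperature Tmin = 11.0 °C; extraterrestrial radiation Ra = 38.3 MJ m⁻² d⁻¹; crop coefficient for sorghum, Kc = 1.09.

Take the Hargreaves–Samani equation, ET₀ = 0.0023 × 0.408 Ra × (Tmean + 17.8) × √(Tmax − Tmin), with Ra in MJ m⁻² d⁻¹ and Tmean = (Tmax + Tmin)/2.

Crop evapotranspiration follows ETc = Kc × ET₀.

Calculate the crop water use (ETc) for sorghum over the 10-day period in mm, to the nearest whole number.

Tmean = (35.8 + 11.0)/2 = 23.40 °C
0.408 Ra = 0.408 × 38.3 = 15.6264 mm/d equivalent
ET₀ = 0.0023 × 15.6264 × (23.40 + 17.8) × √24.8 = 0.0023 × 15.6264 × 41.20 × 4.9800 = 7.3742 mm/d
ETc = Kc × ET₀ = 1.09 × 7.3742 = 8.0379 mm/d
Over 10 days: 8.0379 × 10 = 80.379 mm

80 mm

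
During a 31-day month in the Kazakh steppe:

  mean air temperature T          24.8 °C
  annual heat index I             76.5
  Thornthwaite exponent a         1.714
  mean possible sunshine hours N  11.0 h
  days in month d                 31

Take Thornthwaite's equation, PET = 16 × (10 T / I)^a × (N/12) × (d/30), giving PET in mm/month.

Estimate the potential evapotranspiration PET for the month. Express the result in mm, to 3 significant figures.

10T/I = 10 × 24.8 / 76.5 = 3.2418
(10T/I)^a = 3.2418^1.714 = 7.5074
Uncorrected PET = 16 × 7.5074 = 120.118 mm
Correction = (N/12)(d/30) = (11.0/12)(31/30) = 0.9472
PET = 120.118 × 0.9472 = 113.776 mm/month

114 mm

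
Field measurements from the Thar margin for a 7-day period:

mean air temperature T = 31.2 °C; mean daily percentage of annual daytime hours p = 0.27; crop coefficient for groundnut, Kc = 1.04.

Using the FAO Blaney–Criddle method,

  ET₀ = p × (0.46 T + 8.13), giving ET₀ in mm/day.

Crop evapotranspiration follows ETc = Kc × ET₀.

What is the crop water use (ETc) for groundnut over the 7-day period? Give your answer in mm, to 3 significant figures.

44.2 mm

ET₀ = 0.27 × (0.46 × 31.2 + 8.13) = 0.27 × 22.482 = 6.0701 mm/d
ETc = Kc × ET₀ = 1.04 × 6.0701 = 6.3129 mm/d
Over 7 days: 6.3129 × 7 = 44.190 mm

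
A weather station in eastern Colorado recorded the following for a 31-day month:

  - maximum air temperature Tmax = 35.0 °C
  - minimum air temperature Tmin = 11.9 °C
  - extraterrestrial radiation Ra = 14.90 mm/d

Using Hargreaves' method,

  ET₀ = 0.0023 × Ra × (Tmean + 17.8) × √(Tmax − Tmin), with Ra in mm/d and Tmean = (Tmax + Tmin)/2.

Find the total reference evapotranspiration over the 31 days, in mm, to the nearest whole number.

211 mm

Tmean = (35.0 + 11.9)/2 = 23.45 °C
ET₀ = 0.0023 × 14.90 × (23.45 + 17.8) × √23.1 = 0.0023 × 14.90 × 41.25 × 4.8062 = 6.7942 mm/d
Over 31 days: 6.7942 × 31 = 210.620 mm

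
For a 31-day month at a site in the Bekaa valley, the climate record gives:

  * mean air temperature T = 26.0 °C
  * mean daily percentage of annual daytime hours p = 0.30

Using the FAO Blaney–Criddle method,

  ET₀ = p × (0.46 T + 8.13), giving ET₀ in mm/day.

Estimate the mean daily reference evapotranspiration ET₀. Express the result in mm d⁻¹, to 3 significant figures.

ET₀ = 0.30 × (0.46 × 26.0 + 8.13) = 0.30 × 20.090 = 6.0270 mm/d

6.03 mm d⁻¹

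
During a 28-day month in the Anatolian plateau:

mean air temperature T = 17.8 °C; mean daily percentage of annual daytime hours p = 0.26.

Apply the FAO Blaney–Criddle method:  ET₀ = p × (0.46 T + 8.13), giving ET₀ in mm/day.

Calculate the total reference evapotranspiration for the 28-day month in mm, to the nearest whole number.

119 mm

ET₀ = 0.26 × (0.46 × 17.8 + 8.13) = 0.26 × 16.318 = 4.2427 mm/d
Monthly total = 4.2427 × 28 = 118.796 mm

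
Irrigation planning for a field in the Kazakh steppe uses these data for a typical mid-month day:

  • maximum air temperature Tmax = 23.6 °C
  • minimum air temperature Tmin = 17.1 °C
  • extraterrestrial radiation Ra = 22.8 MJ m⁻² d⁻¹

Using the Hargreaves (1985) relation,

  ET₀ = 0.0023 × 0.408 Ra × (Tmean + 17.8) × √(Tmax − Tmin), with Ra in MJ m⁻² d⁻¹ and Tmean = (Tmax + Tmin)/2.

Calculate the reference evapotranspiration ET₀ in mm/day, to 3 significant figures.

Tmean = (23.6 + 17.1)/2 = 20.35 °C
0.408 Ra = 0.408 × 22.8 = 9.3024 mm/d equivalent
ET₀ = 0.0023 × 9.3024 × (20.35 + 17.8) × √6.5 = 0.0023 × 9.3024 × 38.15 × 2.5495 = 2.0810 mm/d

2.08 mm/day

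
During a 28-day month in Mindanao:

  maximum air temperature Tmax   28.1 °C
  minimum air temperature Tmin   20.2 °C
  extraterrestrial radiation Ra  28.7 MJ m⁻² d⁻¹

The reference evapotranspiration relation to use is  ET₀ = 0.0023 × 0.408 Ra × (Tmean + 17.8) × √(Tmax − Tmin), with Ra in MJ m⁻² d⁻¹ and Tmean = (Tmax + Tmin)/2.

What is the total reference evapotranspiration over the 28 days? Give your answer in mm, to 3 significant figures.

88.9 mm

Tmean = (28.1 + 20.2)/2 = 24.15 °C
0.408 Ra = 0.408 × 28.7 = 11.7096 mm/d equivalent
ET₀ = 0.0023 × 11.7096 × (24.15 + 17.8) × √7.9 = 0.0023 × 11.7096 × 41.95 × 2.8107 = 3.1755 mm/d
Over 28 days: 3.1755 × 28 = 88.914 mm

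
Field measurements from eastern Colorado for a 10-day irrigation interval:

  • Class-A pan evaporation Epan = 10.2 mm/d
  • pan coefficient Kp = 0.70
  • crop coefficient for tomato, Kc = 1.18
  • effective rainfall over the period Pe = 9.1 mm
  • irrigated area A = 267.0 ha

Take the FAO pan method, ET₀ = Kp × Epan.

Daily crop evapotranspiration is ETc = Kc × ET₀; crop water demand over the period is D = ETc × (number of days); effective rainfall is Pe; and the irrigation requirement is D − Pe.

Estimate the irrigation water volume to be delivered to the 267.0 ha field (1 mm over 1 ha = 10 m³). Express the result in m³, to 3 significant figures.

201000 m³

ET₀ = 0.70 × 10.2 = 7.1400 mm/d
ETc = Kc × ET₀ = 1.18 × 7.1400 = 8.4252 mm/d
Crop demand D = ETc × 10 d = 8.4252 × 10 = 84.252 mm
D − Pe = 84.252 − 9.1 = 75.152 mm
Volume = 75.152 mm × 267.0 ha × 10 = 200655.8 m³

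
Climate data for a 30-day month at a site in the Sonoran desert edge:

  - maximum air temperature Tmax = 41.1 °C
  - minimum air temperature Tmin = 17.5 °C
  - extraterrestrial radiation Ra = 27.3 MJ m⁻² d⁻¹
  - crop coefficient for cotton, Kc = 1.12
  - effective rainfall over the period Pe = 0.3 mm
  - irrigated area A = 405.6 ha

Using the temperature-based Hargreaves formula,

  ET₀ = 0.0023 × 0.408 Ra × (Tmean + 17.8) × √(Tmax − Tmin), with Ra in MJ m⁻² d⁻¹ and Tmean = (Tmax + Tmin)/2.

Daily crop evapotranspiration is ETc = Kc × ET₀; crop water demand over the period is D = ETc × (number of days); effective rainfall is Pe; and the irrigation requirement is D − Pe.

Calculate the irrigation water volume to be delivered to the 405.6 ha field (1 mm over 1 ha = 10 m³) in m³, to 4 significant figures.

Tmean = (41.1 + 17.5)/2 = 29.30 °C
0.408 Ra = 0.408 × 27.3 = 11.1384 mm/d equivalent
ET₀ = 0.0023 × 11.1384 × (29.30 + 17.8) × √23.6 = 0.0023 × 11.1384 × 47.10 × 4.8580 = 5.8618 mm/d
ETc = Kc × ET₀ = 1.12 × 5.8618 = 6.5652 mm/d
Crop demand D = ETc × 30 d = 6.5652 × 30 = 196.956 mm
D − Pe = 196.956 − 0.3 = 196.656 mm
Volume = 196.656 mm × 405.6 ha × 10 = 797636.7 m³

797600 m³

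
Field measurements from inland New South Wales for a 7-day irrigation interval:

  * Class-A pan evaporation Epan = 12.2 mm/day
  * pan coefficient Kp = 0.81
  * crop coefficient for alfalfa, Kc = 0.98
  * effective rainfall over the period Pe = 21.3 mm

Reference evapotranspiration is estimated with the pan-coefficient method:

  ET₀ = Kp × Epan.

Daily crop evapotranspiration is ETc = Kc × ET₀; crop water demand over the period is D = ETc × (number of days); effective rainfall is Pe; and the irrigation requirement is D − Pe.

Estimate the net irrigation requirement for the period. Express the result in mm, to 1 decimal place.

46.5 mm

ET₀ = 0.81 × 12.2 = 9.8820 mm/d
ETc = Kc × ET₀ = 0.98 × 9.8820 = 9.6844 mm/d
Crop demand D = ETc × 7 d = 9.6844 × 7 = 67.791 mm
D − Pe = 67.791 − 21.3 = 46.491 mm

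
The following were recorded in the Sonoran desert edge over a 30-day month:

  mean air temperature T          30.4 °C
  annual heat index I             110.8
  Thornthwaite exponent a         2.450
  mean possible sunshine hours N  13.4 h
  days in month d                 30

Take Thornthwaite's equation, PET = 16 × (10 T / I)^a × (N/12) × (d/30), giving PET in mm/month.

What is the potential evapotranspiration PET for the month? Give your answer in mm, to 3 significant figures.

212 mm

10T/I = 10 × 30.4 / 110.8 = 2.7437
(10T/I)^a = 2.7437^2.450 = 11.8556
Uncorrected PET = 16 × 11.8556 = 189.690 mm
Correction = (N/12)(d/30) = (13.4/12)(30/30) = 1.1167
PET = 189.690 × 1.1167 = 211.827 mm/month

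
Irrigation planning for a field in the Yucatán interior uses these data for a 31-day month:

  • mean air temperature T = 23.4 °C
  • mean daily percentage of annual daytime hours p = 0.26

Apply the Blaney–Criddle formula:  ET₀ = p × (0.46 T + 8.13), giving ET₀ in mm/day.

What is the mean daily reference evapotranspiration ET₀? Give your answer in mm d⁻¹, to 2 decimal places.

4.91 mm d⁻¹

ET₀ = 0.26 × (0.46 × 23.4 + 8.13) = 0.26 × 18.894 = 4.9124 mm/d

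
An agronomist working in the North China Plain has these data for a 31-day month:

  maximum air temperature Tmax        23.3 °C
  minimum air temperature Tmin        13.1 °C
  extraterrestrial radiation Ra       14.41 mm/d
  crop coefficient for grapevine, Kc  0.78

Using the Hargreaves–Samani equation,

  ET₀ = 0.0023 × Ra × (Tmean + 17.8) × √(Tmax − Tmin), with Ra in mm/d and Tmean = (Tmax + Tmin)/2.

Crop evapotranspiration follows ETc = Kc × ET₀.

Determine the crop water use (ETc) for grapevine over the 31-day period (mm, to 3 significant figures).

92.1 mm

Tmean = (23.3 + 13.1)/2 = 18.20 °C
ET₀ = 0.0023 × 14.41 × (18.20 + 17.8) × √10.2 = 0.0023 × 14.41 × 36.00 × 3.1937 = 3.8106 mm/d
ETc = Kc × ET₀ = 0.78 × 3.8106 = 2.9723 mm/d
Over 31 days: 2.9723 × 31 = 92.141 mm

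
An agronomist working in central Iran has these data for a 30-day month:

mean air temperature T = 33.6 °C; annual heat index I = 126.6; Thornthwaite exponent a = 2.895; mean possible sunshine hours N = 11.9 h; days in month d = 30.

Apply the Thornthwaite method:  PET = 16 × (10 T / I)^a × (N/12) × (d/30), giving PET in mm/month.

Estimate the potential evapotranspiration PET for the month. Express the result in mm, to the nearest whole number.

10T/I = 10 × 33.6 / 126.6 = 2.6540
(10T/I)^a = 2.6540^2.895 = 16.8730
Uncorrected PET = 16 × 16.8730 = 269.968 mm
Correction = (N/12)(d/30) = (11.9/12)(30/30) = 0.9917
PET = 269.968 × 0.9917 = 267.727 mm/month

268 mm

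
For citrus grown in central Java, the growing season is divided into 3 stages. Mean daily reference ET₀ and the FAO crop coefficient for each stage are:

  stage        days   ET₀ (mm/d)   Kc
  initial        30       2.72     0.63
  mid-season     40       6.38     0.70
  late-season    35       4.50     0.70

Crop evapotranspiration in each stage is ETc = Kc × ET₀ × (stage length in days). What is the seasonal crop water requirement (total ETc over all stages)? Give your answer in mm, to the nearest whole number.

340 mm

initial: 0.63 × 2.72 × 30 = 51.41 mm
mid-season: 0.70 × 6.38 × 40 = 178.64 mm
late-season: 0.70 × 4.50 × 35 = 110.25 mm
Seasonal total = 340.30 mm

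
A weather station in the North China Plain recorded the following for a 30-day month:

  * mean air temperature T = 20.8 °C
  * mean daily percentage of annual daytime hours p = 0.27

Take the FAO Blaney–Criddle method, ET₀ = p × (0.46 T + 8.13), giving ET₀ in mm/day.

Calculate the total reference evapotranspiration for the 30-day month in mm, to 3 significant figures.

143 mm

ET₀ = 0.27 × (0.46 × 20.8 + 8.13) = 0.27 × 17.698 = 4.7785 mm/d
Monthly total = 4.7785 × 30 = 143.355 mm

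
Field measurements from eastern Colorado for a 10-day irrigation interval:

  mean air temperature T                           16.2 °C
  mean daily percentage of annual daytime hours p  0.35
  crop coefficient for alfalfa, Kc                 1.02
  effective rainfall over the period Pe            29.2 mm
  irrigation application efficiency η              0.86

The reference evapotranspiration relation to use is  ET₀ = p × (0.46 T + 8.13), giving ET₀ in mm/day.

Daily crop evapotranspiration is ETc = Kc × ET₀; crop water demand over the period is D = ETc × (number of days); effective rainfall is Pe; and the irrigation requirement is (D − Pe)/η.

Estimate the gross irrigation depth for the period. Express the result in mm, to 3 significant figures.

30.7 mm

ET₀ = 0.35 × (0.46 × 16.2 + 8.13) = 0.35 × 15.582 = 5.4537 mm/d
ETc = Kc × ET₀ = 1.02 × 5.4537 = 5.5628 mm/d
Crop demand D = ETc × 10 d = 5.5628 × 10 = 55.628 mm
D − Pe = 55.628 − 29.2 = 26.428 mm
Gross irrigation = 26.428 / 0.86 = 30.730 mm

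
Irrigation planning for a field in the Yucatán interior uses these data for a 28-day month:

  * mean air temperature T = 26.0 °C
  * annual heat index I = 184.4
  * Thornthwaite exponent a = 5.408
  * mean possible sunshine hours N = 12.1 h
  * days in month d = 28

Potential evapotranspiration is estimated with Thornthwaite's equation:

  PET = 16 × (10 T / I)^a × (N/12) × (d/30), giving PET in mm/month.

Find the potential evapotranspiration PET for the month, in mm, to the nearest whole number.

10T/I = 10 × 26.0 / 184.4 = 1.4100
(10T/I)^a = 1.4100^5.408 = 6.4118
Uncorrected PET = 16 × 6.4118 = 102.589 mm
Correction = (N/12)(d/30) = (12.1/12)(28/30) = 0.9411
PET = 102.589 × 0.9411 = 96.547 mm/month

97 mm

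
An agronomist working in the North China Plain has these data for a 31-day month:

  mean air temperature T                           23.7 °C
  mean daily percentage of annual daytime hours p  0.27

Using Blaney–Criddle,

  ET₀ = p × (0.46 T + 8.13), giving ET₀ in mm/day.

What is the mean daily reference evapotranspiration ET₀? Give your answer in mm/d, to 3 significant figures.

5.14 mm/d

ET₀ = 0.27 × (0.46 × 23.7 + 8.13) = 0.27 × 19.032 = 5.1386 mm/d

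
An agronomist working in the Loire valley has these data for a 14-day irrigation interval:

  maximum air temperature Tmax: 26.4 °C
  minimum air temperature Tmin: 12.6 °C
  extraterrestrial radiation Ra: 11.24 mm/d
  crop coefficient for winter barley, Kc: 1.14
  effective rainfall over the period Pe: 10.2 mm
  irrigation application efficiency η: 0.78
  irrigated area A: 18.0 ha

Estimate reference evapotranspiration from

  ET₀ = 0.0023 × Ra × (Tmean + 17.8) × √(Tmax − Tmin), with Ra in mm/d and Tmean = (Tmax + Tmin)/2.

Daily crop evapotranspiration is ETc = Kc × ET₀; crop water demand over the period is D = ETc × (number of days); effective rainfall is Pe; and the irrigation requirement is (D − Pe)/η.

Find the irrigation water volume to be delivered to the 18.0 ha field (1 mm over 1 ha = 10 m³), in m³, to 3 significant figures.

10800 m³

Tmean = (26.4 + 12.6)/2 = 19.50 °C
ET₀ = 0.0023 × 11.24 × (19.50 + 17.8) × √13.8 = 0.0023 × 11.24 × 37.30 × 3.7148 = 3.5821 mm/d
ETc = Kc × ET₀ = 1.14 × 3.5821 = 4.0836 mm/d
Crop demand D = ETc × 14 d = 4.0836 × 14 = 57.170 mm
D − Pe = 57.170 − 10.2 = 46.970 mm
Gross irrigation = 46.970 / 0.78 = 60.218 mm
Volume = 60.218 mm × 18.0 ha × 10 = 10839.2 m³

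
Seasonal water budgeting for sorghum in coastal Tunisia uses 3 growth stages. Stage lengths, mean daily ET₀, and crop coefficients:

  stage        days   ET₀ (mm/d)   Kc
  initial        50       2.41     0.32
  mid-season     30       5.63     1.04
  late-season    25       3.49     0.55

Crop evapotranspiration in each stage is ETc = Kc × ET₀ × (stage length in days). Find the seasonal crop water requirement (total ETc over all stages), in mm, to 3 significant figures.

initial: 0.32 × 2.41 × 50 = 38.56 mm
mid-season: 1.04 × 5.63 × 30 = 175.66 mm
late-season: 0.55 × 3.49 × 25 = 47.99 mm
Seasonal total = 262.21 mm

262 mm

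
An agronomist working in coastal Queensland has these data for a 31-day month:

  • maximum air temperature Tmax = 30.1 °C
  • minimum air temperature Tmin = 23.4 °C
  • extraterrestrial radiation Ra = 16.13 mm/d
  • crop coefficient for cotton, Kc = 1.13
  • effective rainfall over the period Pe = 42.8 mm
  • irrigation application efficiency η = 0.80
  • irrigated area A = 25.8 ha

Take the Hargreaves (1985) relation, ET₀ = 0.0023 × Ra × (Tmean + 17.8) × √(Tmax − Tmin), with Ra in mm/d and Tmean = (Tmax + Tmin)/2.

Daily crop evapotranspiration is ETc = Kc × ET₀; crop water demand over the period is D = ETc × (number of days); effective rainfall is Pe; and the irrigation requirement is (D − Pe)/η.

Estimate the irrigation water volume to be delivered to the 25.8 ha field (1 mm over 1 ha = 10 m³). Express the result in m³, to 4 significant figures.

Tmean = (30.1 + 23.4)/2 = 26.75 °C
ET₀ = 0.0023 × 16.13 × (26.75 + 17.8) × √6.7 = 0.0023 × 16.13 × 44.55 × 2.5884 = 4.2780 mm/d
ETc = Kc × ET₀ = 1.13 × 4.2780 = 4.8341 mm/d
Crop demand D = ETc × 31 d = 4.8341 × 31 = 149.857 mm
D − Pe = 149.857 − 42.8 = 107.057 mm
Gross irrigation = 107.057 / 0.80 = 133.821 mm
Volume = 133.821 mm × 25.8 ha × 10 = 34525.8 m³

34530 m³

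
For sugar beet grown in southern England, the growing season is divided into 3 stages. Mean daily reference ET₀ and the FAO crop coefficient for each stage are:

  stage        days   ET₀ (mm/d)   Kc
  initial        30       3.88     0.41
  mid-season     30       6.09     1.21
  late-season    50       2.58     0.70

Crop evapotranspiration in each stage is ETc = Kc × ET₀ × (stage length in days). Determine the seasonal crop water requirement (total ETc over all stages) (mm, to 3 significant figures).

initial: 0.41 × 3.88 × 30 = 47.72 mm
mid-season: 1.21 × 6.09 × 30 = 221.07 mm
late-season: 0.70 × 2.58 × 50 = 90.30 mm
Seasonal total = 359.09 mm

359 mm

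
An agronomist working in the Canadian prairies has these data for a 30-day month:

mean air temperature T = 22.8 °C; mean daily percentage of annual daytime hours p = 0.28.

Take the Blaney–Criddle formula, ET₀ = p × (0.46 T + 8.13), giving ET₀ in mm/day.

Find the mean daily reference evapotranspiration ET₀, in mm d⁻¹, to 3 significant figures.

ET₀ = 0.28 × (0.46 × 22.8 + 8.13) = 0.28 × 18.618 = 5.2130 mm/d

5.21 mm d⁻¹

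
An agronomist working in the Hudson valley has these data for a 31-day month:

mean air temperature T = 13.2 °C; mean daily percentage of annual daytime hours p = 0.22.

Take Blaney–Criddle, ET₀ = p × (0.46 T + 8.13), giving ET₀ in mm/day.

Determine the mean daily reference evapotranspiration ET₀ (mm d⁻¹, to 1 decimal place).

3.1 mm d⁻¹

ET₀ = 0.22 × (0.46 × 13.2 + 8.13) = 0.22 × 14.202 = 3.1244 mm/d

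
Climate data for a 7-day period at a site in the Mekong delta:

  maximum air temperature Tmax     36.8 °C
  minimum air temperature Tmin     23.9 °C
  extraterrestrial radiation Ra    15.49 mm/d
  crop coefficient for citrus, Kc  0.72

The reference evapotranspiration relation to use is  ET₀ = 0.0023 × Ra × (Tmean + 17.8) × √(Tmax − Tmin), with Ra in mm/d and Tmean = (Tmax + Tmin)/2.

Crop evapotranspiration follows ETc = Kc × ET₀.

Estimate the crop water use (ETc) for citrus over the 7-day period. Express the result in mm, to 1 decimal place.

Tmean = (36.8 + 23.9)/2 = 30.35 °C
ET₀ = 0.0023 × 15.49 × (30.35 + 17.8) × √12.9 = 0.0023 × 15.49 × 48.15 × 3.5917 = 6.1613 mm/d
ETc = Kc × ET₀ = 0.72 × 6.1613 = 4.4361 mm/d
Over 7 days: 4.4361 × 7 = 31.053 mm

31.1 mm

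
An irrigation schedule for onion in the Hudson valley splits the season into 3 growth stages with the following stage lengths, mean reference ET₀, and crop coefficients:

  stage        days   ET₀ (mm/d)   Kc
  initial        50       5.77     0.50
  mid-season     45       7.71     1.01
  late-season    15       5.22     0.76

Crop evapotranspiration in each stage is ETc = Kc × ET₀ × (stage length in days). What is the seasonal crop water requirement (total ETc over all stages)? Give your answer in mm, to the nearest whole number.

initial: 0.50 × 5.77 × 50 = 144.25 mm
mid-season: 1.01 × 7.71 × 45 = 350.42 mm
late-season: 0.76 × 5.22 × 15 = 59.51 mm
Seasonal total = 554.18 mm

554 mm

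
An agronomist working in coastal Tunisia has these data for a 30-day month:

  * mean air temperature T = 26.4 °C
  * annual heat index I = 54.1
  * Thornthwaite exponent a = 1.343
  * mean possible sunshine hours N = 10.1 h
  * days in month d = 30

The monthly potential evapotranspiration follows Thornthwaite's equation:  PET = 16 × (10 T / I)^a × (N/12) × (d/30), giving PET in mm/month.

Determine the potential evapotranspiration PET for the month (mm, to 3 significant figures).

113 mm

10T/I = 10 × 26.4 / 54.1 = 4.8799
(10T/I)^a = 4.8799^1.343 = 8.4050
Uncorrected PET = 16 × 8.4050 = 134.480 mm
Correction = (N/12)(d/30) = (10.1/12)(30/30) = 0.8417
PET = 134.480 × 0.8417 = 113.192 mm/month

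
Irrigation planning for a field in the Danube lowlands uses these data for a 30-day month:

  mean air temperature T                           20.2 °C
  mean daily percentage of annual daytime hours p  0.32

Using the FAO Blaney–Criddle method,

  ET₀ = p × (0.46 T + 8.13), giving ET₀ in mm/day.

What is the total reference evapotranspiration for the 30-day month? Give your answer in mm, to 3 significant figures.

167 mm

ET₀ = 0.32 × (0.46 × 20.2 + 8.13) = 0.32 × 17.422 = 5.5750 mm/d
Monthly total = 5.5750 × 30 = 167.250 mm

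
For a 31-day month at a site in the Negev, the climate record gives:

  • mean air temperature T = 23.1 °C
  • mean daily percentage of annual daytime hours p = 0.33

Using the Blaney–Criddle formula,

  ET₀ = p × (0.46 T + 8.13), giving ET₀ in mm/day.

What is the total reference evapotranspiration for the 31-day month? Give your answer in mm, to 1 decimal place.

ET₀ = 0.33 × (0.46 × 23.1 + 8.13) = 0.33 × 18.756 = 6.1895 mm/d
Monthly total = 6.1895 × 31 = 191.875 mm

191.9 mm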